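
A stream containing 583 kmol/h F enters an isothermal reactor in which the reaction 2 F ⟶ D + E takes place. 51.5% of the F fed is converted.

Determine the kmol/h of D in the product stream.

150 kmol/h

F reacted = 0.515 × 583 = 300.2 kmol/h; ν_F = −2, so ξ = 300.2/2 = 150.1 kmol/h.
Outlet amounts (n = n₀ + ν ξ):
  F: 583 − 2(150.1) = 282.8
  D: 0 + 1(150.1) = 150.1
  E: 0 + 1(150.1) = 150.1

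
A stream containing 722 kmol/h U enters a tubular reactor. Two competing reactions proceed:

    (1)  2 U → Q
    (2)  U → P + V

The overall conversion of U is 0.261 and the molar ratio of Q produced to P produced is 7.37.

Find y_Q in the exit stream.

0.137

Conversion of U: U consumed = 0.261 × 722 = 188.4 kmol/h = 2ξ₁ + 1ξ₂.
Selectivity: 1ξ₁ / (1ξ₂) = 7.37 → ξ₁ = 7.37 ξ₂.
Substitute: (2·7.37 + 1) ξ₂ = 188.4 → ξ₂ = 11.97 kmol/h, ξ₁ = 88.23 kmol/h.
Outlet amounts (n = n₀ + Σ ν·ξ):
  U: 722 − 2(88.23) − 1(11.97) = 533.6
  Q: 0 + 1(88.23) = 88.23
  P: 0 + 1(11.97) = 11.97
  V: 0 + 1(11.97) = 11.97
Total out = 645.7 kmol/h; y_Q = 88.23 / 645.7 = 0.1366.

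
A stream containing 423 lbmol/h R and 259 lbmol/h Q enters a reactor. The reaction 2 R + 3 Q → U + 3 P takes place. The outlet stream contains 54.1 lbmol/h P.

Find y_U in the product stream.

For P: n = n₀ + 3ξ → 54.1 = 0 + 3ξ, giving ξ = 18.03 lbmol/h.
Outlet amounts (n = n₀ + ν ξ):
  R: 423 − 2(18.03) = 386.9
  Q: 259 − 3(18.03) = 204.9
  U: 0 + 1(18.03) = 18.03
  P: 0 + 3(18.03) = 54.1
Total out = 664 lbmol/h; y_U = 18.03 / 664 = 0.02716.

0.0272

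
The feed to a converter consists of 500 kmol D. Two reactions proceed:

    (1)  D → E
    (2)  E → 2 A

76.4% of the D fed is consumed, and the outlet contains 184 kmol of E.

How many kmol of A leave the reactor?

396 kmol

Conversion of D: D consumed = 1ξ₁ = 0.764 × 500 → ξ₁ = 382 kmol.
E balance: n_E = 0 + 1ξ₁ − 1ξ₂ = 184 → ξ₂ = (1·382 − 184)/1 = 198 kmol.
Outlet amounts (n = n₀ + Σ ν·ξ):
  D: 500 − 1(382) = 118
  E: 0 + 1(382) − 1(198) = 184
  A: 0 + 2(198) = 396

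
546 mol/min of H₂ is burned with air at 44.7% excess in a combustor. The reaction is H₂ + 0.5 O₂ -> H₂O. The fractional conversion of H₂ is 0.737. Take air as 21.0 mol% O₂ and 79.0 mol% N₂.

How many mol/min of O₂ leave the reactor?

194 mol/min

Stoichiometric O₂ = 0.5 × 546 = 273 mol/min; O₂ fed = 273 × 1.447 = 395 mol/min.
N₂ fed = 395 × 79/21 = 1486 mol/min.
Fuel reacted = 0.737 × 546 → ξ = 402.4 mol/min.
Outlet (n = n₀ + ν ξ):
  H₂: 546 − 1(402.4) = 143.6
  O₂: 395 − 0.5(402.4) = 193.8
  N₂: 1486 (inert)
  H₂O: 0 + 1(402.4) = 402.4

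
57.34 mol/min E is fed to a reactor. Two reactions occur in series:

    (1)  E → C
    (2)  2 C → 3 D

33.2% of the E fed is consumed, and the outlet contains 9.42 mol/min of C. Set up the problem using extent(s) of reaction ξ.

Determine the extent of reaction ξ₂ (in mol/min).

ξ₂ = 4.81 mol/min

Conversion of E: E consumed = 1ξ₁ = 0.332 × 57.34 → ξ₁ = 19.04 mol/min.
C balance: n_C = 0 + 1ξ₁ − 2ξ₂ = 9.42 → ξ₂ = (1·19.04 − 9.42)/2 = 4.808 mol/min.
Outlet amounts (n = n₀ + Σ ν·ξ):
  E: 57.34 − 1(19.04) = 38.3
  C: 0 + 1(19.04) − 2(4.808) = 9.42
  D: 0 + 3(4.808) = 14.43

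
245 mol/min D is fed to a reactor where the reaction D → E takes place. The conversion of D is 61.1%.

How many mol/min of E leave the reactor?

150 mol/min

D reacted = 0.611 × 245 = 149.7 mol/min; ν_D = −1, so ξ = 149.7/1 = 149.7 mol/min.
Outlet amounts (n = n₀ + ν ξ):
  D: 245 − 1(149.7) = 95.31
  E: 0 + 1(149.7) = 149.7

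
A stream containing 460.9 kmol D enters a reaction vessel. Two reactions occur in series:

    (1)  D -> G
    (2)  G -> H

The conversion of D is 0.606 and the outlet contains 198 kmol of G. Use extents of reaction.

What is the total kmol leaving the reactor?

461 kmol

Conversion of D: D consumed = 1ξ₁ = 0.606 × 460.9 → ξ₁ = 279.3 kmol.
G balance: n_G = 0 + 1ξ₁ − 1ξ₂ = 198 → ξ₂ = (1·279.3 − 198)/1 = 81.31 kmol.
Outlet amounts (n = n₀ + Σ ν·ξ):
  D: 460.9 − 1(279.3) = 181.6
  G: 0 + 1(279.3) − 1(81.31) = 198
  H: 0 + 1(81.31) = 81.31
Total out = 181.6 + 198 + 81.31 = 460.9 kmol.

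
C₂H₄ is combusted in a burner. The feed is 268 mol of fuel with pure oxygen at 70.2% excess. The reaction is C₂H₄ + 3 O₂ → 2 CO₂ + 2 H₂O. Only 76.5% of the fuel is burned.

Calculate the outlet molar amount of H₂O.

410 mol

Stoichiometric O₂ = 3 × 268 = 804 mol; O₂ fed = 804 × 1.702 = 1368 mol.
Fuel reacted = 0.765 × 268 → ξ = 205 mol.
Outlet (n = n₀ + ν ξ):
  C₂H₄: 268 − 1(205) = 62.98
  O₂: 1368 − 3(205) = 753.3
  CO₂: 0 + 2(205) = 410
  H₂O: 0 + 2(205) = 410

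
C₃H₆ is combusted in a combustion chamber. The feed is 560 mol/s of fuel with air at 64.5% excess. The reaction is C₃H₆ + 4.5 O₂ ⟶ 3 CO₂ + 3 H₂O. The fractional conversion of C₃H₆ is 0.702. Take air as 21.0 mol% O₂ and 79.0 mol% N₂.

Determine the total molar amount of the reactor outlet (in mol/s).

Stoichiometric O₂ = 4.5 × 560 = 2520 mol/s; O₂ fed = 2520 × 1.645 = 4145 mol/s.
N₂ fed = 4145 × 79/21 = 15590 mol/s.
Fuel reacted = 0.702 × 560 → ξ = 393.1 mol/s.
Outlet (n = n₀ + ν ξ):
  C₃H₆: 560 − 1(393.1) = 166.9
  O₂: 4145 − 4.5(393.1) = 2376
  N₂: 15590 (inert)
  CO₂: 0 + 3(393.1) = 1179
  H₂O: 0 + 3(393.1) = 1179
Total out = 166.9 + 2376 + 15590 + 1179 + 1179 = 20500 mol/s.

20500 mol/s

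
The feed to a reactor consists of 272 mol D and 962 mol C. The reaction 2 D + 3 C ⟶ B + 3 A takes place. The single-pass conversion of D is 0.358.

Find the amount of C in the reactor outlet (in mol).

816 mol

D reacted = 0.358 × 272 = 97.38 mol; ν_D = −2, so ξ = 97.38/2 = 48.69 mol.
Outlet amounts (n = n₀ + ν ξ):
  D: 272 − 2(48.69) = 174.6
  C: 962 − 3(48.69) = 815.9
  B: 0 + 1(48.69) = 48.69
  A: 0 + 3(48.69) = 146.1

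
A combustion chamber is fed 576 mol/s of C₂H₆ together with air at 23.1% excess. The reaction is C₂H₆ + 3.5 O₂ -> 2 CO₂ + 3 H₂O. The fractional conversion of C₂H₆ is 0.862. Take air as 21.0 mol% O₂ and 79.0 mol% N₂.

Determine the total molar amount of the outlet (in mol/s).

Stoichiometric O₂ = 3.5 × 576 = 2016 mol/s; O₂ fed = 2016 × 1.231 = 2482 mol/s.
N₂ fed = 2482 × 79/21 = 9336 mol/s.
Fuel reacted = 0.862 × 576 → ξ = 496.5 mol/s.
Outlet (n = n₀ + ν ξ):
  C₂H₆: 576 − 1(496.5) = 79.49
  O₂: 2482 − 3.5(496.5) = 743.9
  N₂: 9336 (inert)
  CO₂: 0 + 2(496.5) = 993
  H₂O: 0 + 3(496.5) = 1490
Total out = 79.49 + 743.9 + 9336 + 993 + 1490 = 12640 mol/s.

12600 mol/s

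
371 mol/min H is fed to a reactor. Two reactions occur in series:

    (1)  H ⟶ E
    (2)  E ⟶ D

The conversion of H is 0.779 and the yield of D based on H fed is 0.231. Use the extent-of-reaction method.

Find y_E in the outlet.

Conversion of H: H consumed = 1ξ₁ = 0.779 × 371 → ξ₁ = 289 mol/min.
Yield of D: 1ξ₂ / 371 = 0.231 → ξ₂ = 85.7 mol/min.
Outlet amounts (n = n₀ + Σ ν·ξ):
  H: 371 − 1(289) = 81.99
  E: 0 + 1(289) − 1(85.7) = 203.3
  D: 0 + 1(85.7) = 85.7
Total out = 371 mol/min; y_E = 203.3 / 371 = 0.548.

0.548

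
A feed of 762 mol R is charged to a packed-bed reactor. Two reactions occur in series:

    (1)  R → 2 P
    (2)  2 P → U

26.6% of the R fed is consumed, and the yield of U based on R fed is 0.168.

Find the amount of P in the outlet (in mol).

149 mol

Conversion of R: R consumed = 1ξ₁ = 0.266 × 762 → ξ₁ = 202.7 mol.
Yield of U: 1ξ₂ / 762 = 0.168 → ξ₂ = 128 mol.
Outlet amounts (n = n₀ + Σ ν·ξ):
  R: 762 − 1(202.7) = 559.3
  P: 0 + 2(202.7) − 2(128) = 149.4
  U: 0 + 1(128) = 128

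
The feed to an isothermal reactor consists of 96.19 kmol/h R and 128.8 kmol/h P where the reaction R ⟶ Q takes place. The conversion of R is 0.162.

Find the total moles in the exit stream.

225 kmol/h

R reacted = 0.162 × 96.19 = 15.58 kmol/h; ν_R = −1, so ξ = 15.58/1 = 15.58 kmol/h.
Outlet amounts (n = n₀ + ν ξ):
  R: 96.19 − 1(15.58) = 80.61
  Q: 0 + 1(15.58) = 15.58
  P: 128.8 (inert)
Total out = 80.61 + 15.58 + 128.8 = 225 kmol/h.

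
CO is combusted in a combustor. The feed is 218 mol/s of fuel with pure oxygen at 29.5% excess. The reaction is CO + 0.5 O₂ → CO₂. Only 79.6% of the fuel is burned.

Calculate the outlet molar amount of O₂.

Stoichiometric O₂ = 0.5 × 218 = 109 mol/s; O₂ fed = 109 × 1.295 = 141.2 mol/s.
Fuel reacted = 0.796 × 218 → ξ = 173.5 mol/s.
Outlet (n = n₀ + ν ξ):
  CO: 218 − 1(173.5) = 44.47
  O₂: 141.2 − 0.5(173.5) = 54.39
  CO₂: 0 + 1(173.5) = 173.5

54.4 mol/s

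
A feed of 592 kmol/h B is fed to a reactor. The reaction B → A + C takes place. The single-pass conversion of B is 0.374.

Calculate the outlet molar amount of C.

B reacted = 0.374 × 592 = 221.4 kmol/h; ν_B = −1, so ξ = 221.4/1 = 221.4 kmol/h.
Outlet amounts (n = n₀ + ν ξ):
  B: 592 − 1(221.4) = 370.6
  A: 0 + 1(221.4) = 221.4
  C: 0 + 1(221.4) = 221.4

221 kmol/h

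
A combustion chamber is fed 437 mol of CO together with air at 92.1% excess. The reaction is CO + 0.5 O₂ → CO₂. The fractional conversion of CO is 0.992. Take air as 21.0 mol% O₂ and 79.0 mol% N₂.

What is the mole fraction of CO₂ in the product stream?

0.195

Stoichiometric O₂ = 0.5 × 437 = 218.5 mol; O₂ fed = 218.5 × 1.921 = 419.7 mol.
N₂ fed = 419.7 × 79/21 = 1579 mol.
Fuel reacted = 0.992 × 437 → ξ = 433.5 mol.
Outlet (n = n₀ + ν ξ):
  CO: 437 − 1(433.5) = 3.496
  O₂: 419.7 − 0.5(433.5) = 203
  N₂: 1579 (inert)
  CO₂: 0 + 1(433.5) = 433.5
Total out = 2219 mol; y_CO₂ = 433.5 / 2219 = 0.1954.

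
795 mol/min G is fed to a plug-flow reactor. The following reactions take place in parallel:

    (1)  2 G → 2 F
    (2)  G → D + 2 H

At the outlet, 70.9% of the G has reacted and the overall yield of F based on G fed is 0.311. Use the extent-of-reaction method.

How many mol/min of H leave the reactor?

633 mol/min

Yield of F: 2ξ₁ / 795 = 0.311 → ξ₁ = 123.6 mol/min.
Conversion of G: 2ξ₁ + 1ξ₂ = 0.709 × 795 = 563.7 → ξ₂ = 316.4 mol/min.
Outlet amounts (n = n₀ + Σ ν·ξ):
  G: 795 − 2(123.6) − 1(316.4) = 231.3
  F: 0 + 2(123.6) = 247.2
  D: 0 + 1(316.4) = 316.4
  H: 0 + 2(316.4) = 632.8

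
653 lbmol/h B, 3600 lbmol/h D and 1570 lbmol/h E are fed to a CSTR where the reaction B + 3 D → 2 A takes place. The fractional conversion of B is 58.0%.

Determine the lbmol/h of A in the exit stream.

757 lbmol/h

B reacted = 0.58 × 653 = 378.7 lbmol/h; ν_B = −1, so ξ = 378.7/1 = 378.7 lbmol/h.
Outlet amounts (n = n₀ + ν ξ):
  B: 653 − 1(378.7) = 274.3
  D: 3600 − 3(378.7) = 2464
  A: 0 + 2(378.7) = 757.5
  E: 1570 (inert)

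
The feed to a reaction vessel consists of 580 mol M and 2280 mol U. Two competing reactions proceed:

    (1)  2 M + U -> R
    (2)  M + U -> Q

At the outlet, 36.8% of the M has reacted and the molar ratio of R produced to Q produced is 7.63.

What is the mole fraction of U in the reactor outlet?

0.819

Conversion of M: M consumed = 0.368 × 580 = 213.4 mol = 2ξ₁ + 1ξ₂.
Selectivity: 1ξ₁ / (1ξ₂) = 7.63 → ξ₁ = 7.63 ξ₂.
Substitute: (2·7.63 + 1) ξ₂ = 213.4 → ξ₂ = 13.13 mol, ξ₁ = 100.2 mol.
Outlet amounts (n = n₀ + Σ ν·ξ):
  M: 580 − 2(100.2) − 1(13.13) = 366.6
  U: 2280 − 1(100.2) − 1(13.13) = 2167
  R: 0 + 1(100.2) = 100.2
  Q: 0 + 1(13.13) = 13.13
Total out = 2647 mol; y_U = 2167 / 2647 = 0.8187.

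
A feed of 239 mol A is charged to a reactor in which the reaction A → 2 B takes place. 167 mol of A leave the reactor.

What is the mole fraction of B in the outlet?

For A: n = n₀ − 1ξ → 167 = 239 − 1ξ, giving ξ = 72 mol.
Outlet amounts (n = n₀ + ν ξ):
  A: 239 − 1(72) = 167
  B: 0 + 2(72) = 144
Total out = 311 mol; y_B = 144 / 311 = 0.463.

0.463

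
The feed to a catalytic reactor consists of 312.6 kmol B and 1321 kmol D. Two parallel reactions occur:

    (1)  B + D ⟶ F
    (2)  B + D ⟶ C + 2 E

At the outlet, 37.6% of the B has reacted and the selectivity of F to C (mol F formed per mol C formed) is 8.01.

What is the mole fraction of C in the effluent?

Conversion of B: B consumed = 0.376 × 312.6 = 117.5 kmol = 1ξ₁ + 1ξ₂.
Selectivity: 1ξ₁ / (1ξ₂) = 8.01 → ξ₁ = 8.01 ξ₂.
Substitute: (1·8.01 + 1) ξ₂ = 117.5 → ξ₂ = 13.05 kmol, ξ₁ = 104.5 kmol.
Outlet amounts (n = n₀ + Σ ν·ξ):
  B: 312.6 − 1(104.5) − 1(13.05) = 195.1
  D: 1321 − 1(104.5) − 1(13.05) = 1203
  F: 0 + 1(104.5) = 104.5
  C: 0 + 1(13.05) = 13.05
  E: 0 + 2(13.05) = 26.09
Total out = 1542 kmol; y_C = 13.05 / 1542 = 0.008459.

0.00846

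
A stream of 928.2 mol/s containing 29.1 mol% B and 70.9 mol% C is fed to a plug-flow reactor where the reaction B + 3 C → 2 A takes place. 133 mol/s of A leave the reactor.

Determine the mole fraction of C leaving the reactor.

0.577

For A: n = n₀ + 2ξ → 133 = 0 + 2ξ, giving ξ = 66.5 mol/s.
Outlet amounts (n = n₀ + ν ξ):
  B: 270.1 − 1(66.5) = 203.6
  C: 658.1 − 3(66.5) = 458.6
  A: 0 + 2(66.5) = 133
Total out = 795.2 mol/s; y_C = 458.6 / 795.2 = 0.5767.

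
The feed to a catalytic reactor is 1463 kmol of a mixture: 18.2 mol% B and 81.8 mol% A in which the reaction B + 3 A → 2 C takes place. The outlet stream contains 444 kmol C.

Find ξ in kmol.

For C: n = n₀ + 2ξ → 444 = 0 + 2ξ, giving ξ = 222 kmol.
Outlet amounts (n = n₀ + ν ξ):
  B: 266.3 − 1(222) = 44.27
  A: 1197 − 3(222) = 530.7
  C: 0 + 2(222) = 444

ξ = 222 kmol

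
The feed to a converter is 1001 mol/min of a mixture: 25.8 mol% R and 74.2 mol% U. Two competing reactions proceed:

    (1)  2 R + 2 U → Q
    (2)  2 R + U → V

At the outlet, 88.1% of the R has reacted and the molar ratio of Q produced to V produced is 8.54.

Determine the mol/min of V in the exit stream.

11.9 mol/min

Conversion of R: R consumed = 0.881 × 258.3 = 227.5 mol/min = 2ξ₁ + 2ξ₂.
Selectivity: 1ξ₁ / (1ξ₂) = 8.54 → ξ₁ = 8.54 ξ₂.
Substitute: (2·8.54 + 2) ξ₂ = 227.5 → ξ₂ = 11.92 mol/min, ξ₁ = 101.8 mol/min.
Outlet amounts (n = n₀ + Σ ν·ξ):
  R: 258.3 − 2(101.8) − 2(11.92) = 30.73
  U: 742.7 − 2(101.8) − 1(11.92) = 527.1
  Q: 0 + 1(101.8) = 101.8
  V: 0 + 1(11.92) = 11.92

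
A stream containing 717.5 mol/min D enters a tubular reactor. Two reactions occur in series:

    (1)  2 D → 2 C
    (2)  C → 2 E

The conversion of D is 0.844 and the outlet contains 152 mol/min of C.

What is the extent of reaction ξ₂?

ξ₂ = 454 mol/min

Conversion of D: D consumed = 2ξ₁ = 0.844 × 717.5 → ξ₁ = 302.8 mol/min.
C balance: n_C = 0 + 2ξ₁ − 1ξ₂ = 152 → ξ₂ = (2·302.8 − 152)/1 = 453.6 mol/min.
Outlet amounts (n = n₀ + Σ ν·ξ):
  D: 717.5 − 2(302.8) = 111.9
  C: 0 + 2(302.8) − 1(453.6) = 152
  E: 0 + 2(453.6) = 907.1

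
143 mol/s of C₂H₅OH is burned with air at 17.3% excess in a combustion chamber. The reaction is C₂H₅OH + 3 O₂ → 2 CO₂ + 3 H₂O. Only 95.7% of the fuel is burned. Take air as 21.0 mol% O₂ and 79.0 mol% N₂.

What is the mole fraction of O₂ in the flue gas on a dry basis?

0.0409

Stoichiometric O₂ = 3 × 143 = 429 mol/s; O₂ fed = 429 × 1.173 = 503.2 mol/s.
N₂ fed = 503.2 × 79/21 = 1893 mol/s.
Fuel reacted = 0.957 × 143 → ξ = 136.9 mol/s.
Outlet (n = n₀ + ν ξ):
  C₂H₅OH: 143 − 1(136.9) = 6.149
  O₂: 503.2 − 3(136.9) = 92.66
  N₂: 1893 (inert)
  CO₂: 0 + 2(136.9) = 273.7
  H₂O: 0 + 3(136.9) = 410.6
Dry total = 2266 mol/s; y_O₂ (dry) = 92.66 / 2266 = 0.0409.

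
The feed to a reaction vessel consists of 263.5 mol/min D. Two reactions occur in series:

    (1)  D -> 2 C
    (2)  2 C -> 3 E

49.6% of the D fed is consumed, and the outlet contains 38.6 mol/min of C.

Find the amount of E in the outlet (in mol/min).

334 mol/min

Conversion of D: D consumed = 1ξ₁ = 0.496 × 263.5 → ξ₁ = 130.7 mol/min.
C balance: n_C = 0 + 2ξ₁ − 2ξ₂ = 38.6 → ξ₂ = (2·130.7 − 38.6)/2 = 111.4 mol/min.
Outlet amounts (n = n₀ + Σ ν·ξ):
  D: 263.5 − 1(130.7) = 132.8
  C: 0 + 2(130.7) − 2(111.4) = 38.6
  E: 0 + 3(111.4) = 334.2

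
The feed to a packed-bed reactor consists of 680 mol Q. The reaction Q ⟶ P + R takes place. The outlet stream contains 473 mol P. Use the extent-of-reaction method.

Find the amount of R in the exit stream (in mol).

For P: n = n₀ + 1ξ → 473 = 0 + 1ξ, giving ξ = 473 mol.
Outlet amounts (n = n₀ + ν ξ):
  Q: 680 − 1(473) = 207
  P: 0 + 1(473) = 473
  R: 0 + 1(473) = 473

473 mol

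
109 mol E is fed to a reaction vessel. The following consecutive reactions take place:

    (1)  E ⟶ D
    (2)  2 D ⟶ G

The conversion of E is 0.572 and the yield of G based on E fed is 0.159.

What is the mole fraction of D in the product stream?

0.302

Conversion of E: E consumed = 1ξ₁ = 0.572 × 109 → ξ₁ = 62.35 mol.
Yield of G: 1ξ₂ / 109 = 0.159 → ξ₂ = 17.33 mol.
Outlet amounts (n = n₀ + Σ ν·ξ):
  E: 109 − 1(62.35) = 46.65
  D: 0 + 1(62.35) − 2(17.33) = 27.69
  G: 0 + 1(17.33) = 17.33
Total out = 91.67 mol; y_D = 27.69 / 91.67 = 0.302.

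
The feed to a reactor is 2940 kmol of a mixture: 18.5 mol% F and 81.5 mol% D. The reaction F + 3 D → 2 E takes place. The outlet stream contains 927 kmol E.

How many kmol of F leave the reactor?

For E: n = n₀ + 2ξ → 927 = 0 + 2ξ, giving ξ = 463.5 kmol.
Outlet amounts (n = n₀ + ν ξ):
  F: 543.9 − 1(463.5) = 80.4
  D: 2396 − 3(463.5) = 1006
  E: 0 + 2(463.5) = 927

80.4 kmol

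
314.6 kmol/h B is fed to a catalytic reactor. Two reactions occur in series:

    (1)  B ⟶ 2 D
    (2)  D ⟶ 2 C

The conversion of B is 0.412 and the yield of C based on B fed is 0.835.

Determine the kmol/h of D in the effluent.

Conversion of B: B consumed = 1ξ₁ = 0.412 × 314.6 → ξ₁ = 129.6 kmol/h.
Yield of C: 2ξ₂ / 314.6 = 0.835 → ξ₂ = 131.3 kmol/h.
Outlet amounts (n = n₀ + Σ ν·ξ):
  B: 314.6 − 1(129.6) = 185
  D: 0 + 2(129.6) − 1(131.3) = 127.9
  C: 0 + 2(131.3) = 262.7

128 kmol/h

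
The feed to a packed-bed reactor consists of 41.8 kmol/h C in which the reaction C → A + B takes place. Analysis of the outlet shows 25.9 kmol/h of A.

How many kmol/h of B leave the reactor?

For A: n = n₀ + 1ξ → 25.9 = 0 + 1ξ, giving ξ = 25.9 kmol/h.
Outlet amounts (n = n₀ + ν ξ):
  C: 41.8 − 1(25.9) = 15.9
  A: 0 + 1(25.9) = 25.9
  B: 0 + 1(25.9) = 25.9

25.9 kmol/h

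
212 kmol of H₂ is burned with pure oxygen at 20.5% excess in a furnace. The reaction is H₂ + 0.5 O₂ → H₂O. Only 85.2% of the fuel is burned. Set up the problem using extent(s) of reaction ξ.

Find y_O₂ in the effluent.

Stoichiometric O₂ = 0.5 × 212 = 106 kmol; O₂ fed = 106 × 1.205 = 127.7 kmol.
Fuel reacted = 0.852 × 212 → ξ = 180.6 kmol.
Outlet (n = n₀ + ν ξ):
  H₂: 212 − 1(180.6) = 31.38
  O₂: 127.7 − 0.5(180.6) = 37.42
  H₂O: 0 + 1(180.6) = 180.6
Total out = 249.4 kmol; y_O₂ = 37.42 / 249.4 = 0.15.

0.15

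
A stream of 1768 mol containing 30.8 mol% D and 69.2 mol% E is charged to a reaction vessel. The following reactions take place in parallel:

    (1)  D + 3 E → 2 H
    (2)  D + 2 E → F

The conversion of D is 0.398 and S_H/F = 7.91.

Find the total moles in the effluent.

Conversion of D: D consumed = 0.398 × 544.5 = 216.7 mol = 1ξ₁ + 1ξ₂.
Selectivity: 2ξ₁ / (1ξ₂) = 7.91 → ξ₁ = 3.955 ξ₂.
Substitute: (1·3.955 + 1) ξ₂ = 216.7 → ξ₂ = 43.74 mol, ξ₁ = 173 mol.
Outlet amounts (n = n₀ + Σ ν·ξ):
  D: 544.5 − 1(173) − 1(43.74) = 327.8
  E: 1223 − 3(173) − 2(43.74) = 617
  H: 0 + 2(173) = 346
  F: 0 + 1(43.74) = 43.74
Total out = 327.8 + 617 + 346 + 43.74 = 1335 mol.

1330 mol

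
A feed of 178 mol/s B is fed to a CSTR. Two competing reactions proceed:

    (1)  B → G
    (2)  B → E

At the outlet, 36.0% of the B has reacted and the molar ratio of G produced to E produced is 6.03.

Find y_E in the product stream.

Conversion of B: B consumed = 0.36 × 178 = 64.08 mol/s = 1ξ₁ + 1ξ₂.
Selectivity: 1ξ₁ / (1ξ₂) = 6.03 → ξ₁ = 6.03 ξ₂.
Substitute: (1·6.03 + 1) ξ₂ = 64.08 → ξ₂ = 9.115 mol/s, ξ₁ = 54.96 mol/s.
Outlet amounts (n = n₀ + Σ ν·ξ):
  B: 178 − 1(54.96) − 1(9.115) = 113.9
  G: 0 + 1(54.96) = 54.96
  E: 0 + 1(9.115) = 9.115
Total out = 178 mol/s; y_E = 9.115 / 178 = 0.05121.

0.0512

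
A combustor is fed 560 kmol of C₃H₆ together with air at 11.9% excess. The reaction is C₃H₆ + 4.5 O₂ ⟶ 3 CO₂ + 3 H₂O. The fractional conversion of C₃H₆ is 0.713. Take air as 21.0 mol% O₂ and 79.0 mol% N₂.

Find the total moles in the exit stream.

Stoichiometric O₂ = 4.5 × 560 = 2520 kmol; O₂ fed = 2520 × 1.119 = 2820 kmol.
N₂ fed = 2820 × 79/21 = 10610 kmol.
Fuel reacted = 0.713 × 560 → ξ = 399.3 kmol.
Outlet (n = n₀ + ν ξ):
  C₃H₆: 560 − 1(399.3) = 160.7
  O₂: 2820 − 4.5(399.3) = 1023
  N₂: 10610 (inert)
  CO₂: 0 + 3(399.3) = 1198
  H₂O: 0 + 3(399.3) = 1198
Total out = 160.7 + 1023 + 10610 + 1198 + 1198 = 14190 kmol.

14200 kmol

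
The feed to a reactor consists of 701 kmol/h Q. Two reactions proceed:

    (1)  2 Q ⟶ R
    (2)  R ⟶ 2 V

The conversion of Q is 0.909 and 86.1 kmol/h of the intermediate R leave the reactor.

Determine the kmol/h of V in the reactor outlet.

Conversion of Q: Q consumed = 2ξ₁ = 0.909 × 701 → ξ₁ = 318.6 kmol/h.
R balance: n_R = 0 + 1ξ₁ − 1ξ₂ = 86.1 → ξ₂ = (1·318.6 − 86.1)/1 = 232.5 kmol/h.
Outlet amounts (n = n₀ + Σ ν·ξ):
  Q: 701 − 2(318.6) = 63.79
  R: 0 + 1(318.6) − 1(232.5) = 86.1
  V: 0 + 2(232.5) = 465

465 kmol/h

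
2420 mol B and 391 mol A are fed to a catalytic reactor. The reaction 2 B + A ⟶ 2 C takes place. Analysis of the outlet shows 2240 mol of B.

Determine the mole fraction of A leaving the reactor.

0.111

For B: n = n₀ − 2ξ → 2240 = 2420 − 2ξ, giving ξ = 90 mol.
Outlet amounts (n = n₀ + ν ξ):
  B: 2420 − 2(90) = 2240
  A: 391 − 1(90) = 301
  C: 0 + 2(90) = 180
Total out = 2721 mol; y_A = 301 / 2721 = 0.1106.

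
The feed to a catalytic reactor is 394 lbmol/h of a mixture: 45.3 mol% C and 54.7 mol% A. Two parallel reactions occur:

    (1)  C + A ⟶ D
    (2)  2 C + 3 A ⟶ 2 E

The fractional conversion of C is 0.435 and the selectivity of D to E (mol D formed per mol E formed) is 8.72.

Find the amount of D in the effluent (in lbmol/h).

Conversion of C: C consumed = 0.435 × 178.5 = 77.64 lbmol/h = 1ξ₁ + 2ξ₂.
Selectivity: 1ξ₁ / (2ξ₂) = 8.72 → ξ₁ = 17.44 ξ₂.
Substitute: (1·17.44 + 2) ξ₂ = 77.64 → ξ₂ = 3.994 lbmol/h, ξ₁ = 69.65 lbmol/h.
Outlet amounts (n = n₀ + Σ ν·ξ):
  C: 178.5 − 1(69.65) − 2(3.994) = 100.8
  A: 215.5 − 1(69.65) − 3(3.994) = 133.9
  D: 0 + 1(69.65) = 69.65
  E: 0 + 2(3.994) = 7.988

69.7 lbmol/h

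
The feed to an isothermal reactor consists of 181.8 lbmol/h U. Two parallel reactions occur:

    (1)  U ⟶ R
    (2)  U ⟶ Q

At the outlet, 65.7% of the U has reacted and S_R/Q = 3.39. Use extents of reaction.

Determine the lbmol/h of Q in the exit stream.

Conversion of U: U consumed = 0.657 × 181.8 = 119.4 lbmol/h = 1ξ₁ + 1ξ₂.
Selectivity: 1ξ₁ / (1ξ₂) = 3.39 → ξ₁ = 3.39 ξ₂.
Substitute: (1·3.39 + 1) ξ₂ = 119.4 → ξ₂ = 27.21 lbmol/h, ξ₁ = 92.23 lbmol/h.
Outlet amounts (n = n₀ + Σ ν·ξ):
  U: 181.8 − 1(92.23) − 1(27.21) = 62.36
  R: 0 + 1(92.23) = 92.23
  Q: 0 + 1(27.21) = 27.21

27.2 lbmol/h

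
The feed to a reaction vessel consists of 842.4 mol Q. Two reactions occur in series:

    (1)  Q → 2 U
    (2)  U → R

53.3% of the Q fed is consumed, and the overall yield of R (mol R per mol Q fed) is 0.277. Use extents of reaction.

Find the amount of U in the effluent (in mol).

665 mol

Conversion of Q: Q consumed = 1ξ₁ = 0.533 × 842.4 → ξ₁ = 449 mol.
Yield of R: 1ξ₂ / 842.4 = 0.277 → ξ₂ = 233.3 mol.
Outlet amounts (n = n₀ + Σ ν·ξ):
  Q: 842.4 − 1(449) = 393.4
  U: 0 + 2(449) − 1(233.3) = 664.7
  R: 0 + 1(233.3) = 233.3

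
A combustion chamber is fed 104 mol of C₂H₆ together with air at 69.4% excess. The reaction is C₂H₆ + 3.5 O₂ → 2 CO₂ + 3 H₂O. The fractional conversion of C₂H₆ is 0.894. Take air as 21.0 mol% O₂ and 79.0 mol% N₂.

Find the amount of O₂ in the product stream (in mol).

291 mol

Stoichiometric O₂ = 3.5 × 104 = 364 mol; O₂ fed = 364 × 1.694 = 616.6 mol.
N₂ fed = 616.6 × 79/21 = 2320 mol.
Fuel reacted = 0.894 × 104 → ξ = 92.98 mol.
Outlet (n = n₀ + ν ξ):
  C₂H₆: 104 − 1(92.98) = 11.02
  O₂: 616.6 − 3.5(92.98) = 291.2
  N₂: 2320 (inert)
  CO₂: 0 + 2(92.98) = 186
  H₂O: 0 + 3(92.98) = 278.9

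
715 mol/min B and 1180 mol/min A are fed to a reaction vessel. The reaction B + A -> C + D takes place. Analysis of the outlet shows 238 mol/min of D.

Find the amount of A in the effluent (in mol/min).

942 mol/min

For D: n = n₀ + 1ξ → 238 = 0 + 1ξ, giving ξ = 238 mol/min.
Outlet amounts (n = n₀ + ν ξ):
  B: 715 − 1(238) = 477
  A: 1180 − 1(238) = 942
  C: 0 + 1(238) = 238
  D: 0 + 1(238) = 238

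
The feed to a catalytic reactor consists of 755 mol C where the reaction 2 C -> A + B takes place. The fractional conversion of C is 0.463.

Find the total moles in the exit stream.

755 mol

C reacted = 0.463 × 755 = 349.6 mol; ν_C = −2, so ξ = 349.6/2 = 174.8 mol.
Outlet amounts (n = n₀ + ν ξ):
  C: 755 − 2(174.8) = 405.4
  A: 0 + 1(174.8) = 174.8
  B: 0 + 1(174.8) = 174.8
Total out = 405.4 + 174.8 + 174.8 = 755 mol.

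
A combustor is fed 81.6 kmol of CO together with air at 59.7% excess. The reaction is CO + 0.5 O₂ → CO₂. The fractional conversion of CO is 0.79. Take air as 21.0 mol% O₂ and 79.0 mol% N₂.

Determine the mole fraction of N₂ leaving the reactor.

0.682

Stoichiometric O₂ = 0.5 × 81.6 = 40.8 kmol; O₂ fed = 40.8 × 1.597 = 65.16 kmol.
N₂ fed = 65.16 × 79/21 = 245.1 kmol.
Fuel reacted = 0.79 × 81.6 → ξ = 64.46 kmol.
Outlet (n = n₀ + ν ξ):
  CO: 81.6 − 1(64.46) = 17.14
  O₂: 65.16 − 0.5(64.46) = 32.93
  N₂: 245.1 (inert)
  CO₂: 0 + 1(64.46) = 64.46
Total out = 359.6 kmol; y_N₂ = 245.1 / 359.6 = 0.6816.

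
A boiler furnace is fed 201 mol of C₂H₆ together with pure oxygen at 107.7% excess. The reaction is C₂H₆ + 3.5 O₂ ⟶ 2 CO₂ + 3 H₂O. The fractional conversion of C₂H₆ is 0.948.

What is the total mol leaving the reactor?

Stoichiometric O₂ = 3.5 × 201 = 703.5 mol; O₂ fed = 703.5 × 2.077 = 1461 mol.
Fuel reacted = 0.948 × 201 → ξ = 190.5 mol.
Outlet (n = n₀ + ν ξ):
  C₂H₆: 201 − 1(190.5) = 10.45
  O₂: 1461 − 3.5(190.5) = 794.3
  CO₂: 0 + 2(190.5) = 381.1
  H₂O: 0 + 3(190.5) = 571.6
Total out = 10.45 + 794.3 + 381.1 + 571.6 = 1757 mol.

1760 mol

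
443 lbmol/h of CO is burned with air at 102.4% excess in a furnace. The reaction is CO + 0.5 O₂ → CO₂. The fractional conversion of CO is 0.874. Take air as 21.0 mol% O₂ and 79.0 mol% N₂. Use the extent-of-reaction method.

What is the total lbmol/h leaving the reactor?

2380 lbmol/h

Stoichiometric O₂ = 0.5 × 443 = 221.5 lbmol/h; O₂ fed = 221.5 × 2.024 = 448.3 lbmol/h.
N₂ fed = 448.3 × 79/21 = 1687 lbmol/h.
Fuel reacted = 0.874 × 443 → ξ = 387.2 lbmol/h.
Outlet (n = n₀ + ν ξ):
  CO: 443 − 1(387.2) = 55.82
  O₂: 448.3 − 0.5(387.2) = 254.7
  N₂: 1687 (inert)
  CO₂: 0 + 1(387.2) = 387.2
Total out = 55.82 + 254.7 + 1687 + 387.2 = 2384 lbmol/h.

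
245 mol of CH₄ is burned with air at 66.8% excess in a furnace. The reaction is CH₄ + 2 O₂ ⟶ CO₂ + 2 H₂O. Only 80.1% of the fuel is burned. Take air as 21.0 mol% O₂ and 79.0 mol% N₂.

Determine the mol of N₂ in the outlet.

3070 mol

Stoichiometric O₂ = 2 × 245 = 490 mol; O₂ fed = 490 × 1.668 = 817.3 mol.
N₂ fed = 817.3 × 79/21 = 3075 mol.
Fuel reacted = 0.801 × 245 → ξ = 196.2 mol.
Outlet (n = n₀ + ν ξ):
  CH₄: 245 − 1(196.2) = 48.75
  O₂: 817.3 − 2(196.2) = 424.8
  N₂: 3075 (inert)
  CO₂: 0 + 1(196.2) = 196.2
  H₂O: 0 + 2(196.2) = 392.5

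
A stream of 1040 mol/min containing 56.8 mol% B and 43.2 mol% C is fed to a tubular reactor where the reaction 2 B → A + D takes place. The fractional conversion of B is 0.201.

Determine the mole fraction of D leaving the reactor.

B reacted = 0.201 × 590.7 = 118.7 mol/min; ν_B = −2, so ξ = 118.7/2 = 59.37 mol/min.
Outlet amounts (n = n₀ + ν ξ):
  B: 590.7 − 2(59.37) = 472
  A: 0 + 1(59.37) = 59.37
  D: 0 + 1(59.37) = 59.37
  C: 449.3 (inert)
Total out = 1040 mol/min; y_D = 59.37 / 1040 = 0.05708.

0.0571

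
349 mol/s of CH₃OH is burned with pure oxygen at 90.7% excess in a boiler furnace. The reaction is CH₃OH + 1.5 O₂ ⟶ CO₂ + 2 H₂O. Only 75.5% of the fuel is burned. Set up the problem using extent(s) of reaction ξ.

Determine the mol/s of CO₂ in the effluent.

263 mol/s

Stoichiometric O₂ = 1.5 × 349 = 523.5 mol/s; O₂ fed = 523.5 × 1.907 = 998.3 mol/s.
Fuel reacted = 0.755 × 349 → ξ = 263.5 mol/s.
Outlet (n = n₀ + ν ξ):
  CH₃OH: 349 − 1(263.5) = 85.5
  O₂: 998.3 − 1.5(263.5) = 603.1
  CO₂: 0 + 1(263.5) = 263.5
  H₂O: 0 + 2(263.5) = 527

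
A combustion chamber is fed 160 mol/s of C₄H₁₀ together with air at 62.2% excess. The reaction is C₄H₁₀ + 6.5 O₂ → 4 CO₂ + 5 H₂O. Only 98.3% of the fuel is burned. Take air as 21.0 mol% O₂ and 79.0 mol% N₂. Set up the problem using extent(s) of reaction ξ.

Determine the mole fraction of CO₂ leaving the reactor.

0.0746

Stoichiometric O₂ = 6.5 × 160 = 1040 mol/s; O₂ fed = 1040 × 1.622 = 1687 mol/s.
N₂ fed = 1687 × 79/21 = 6346 mol/s.
Fuel reacted = 0.983 × 160 → ξ = 157.3 mol/s.
Outlet (n = n₀ + ν ξ):
  C₄H₁₀: 160 − 1(157.3) = 2.72
  O₂: 1687 − 6.5(157.3) = 664.6
  N₂: 6346 (inert)
  CO₂: 0 + 4(157.3) = 629.1
  H₂O: 0 + 5(157.3) = 786.4
Total out = 8429 mol/s; y_CO₂ = 629.1 / 8429 = 0.07464.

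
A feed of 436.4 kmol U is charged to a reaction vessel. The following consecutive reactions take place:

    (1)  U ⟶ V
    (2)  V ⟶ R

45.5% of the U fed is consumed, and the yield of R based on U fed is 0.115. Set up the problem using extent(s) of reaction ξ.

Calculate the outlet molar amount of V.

Conversion of U: U consumed = 1ξ₁ = 0.455 × 436.4 → ξ₁ = 198.6 kmol.
Yield of R: 1ξ₂ / 436.4 = 0.115 → ξ₂ = 50.19 kmol.
Outlet amounts (n = n₀ + Σ ν·ξ):
  U: 436.4 − 1(198.6) = 237.8
  V: 0 + 1(198.6) − 1(50.19) = 148.4
  R: 0 + 1(50.19) = 50.19

148 kmol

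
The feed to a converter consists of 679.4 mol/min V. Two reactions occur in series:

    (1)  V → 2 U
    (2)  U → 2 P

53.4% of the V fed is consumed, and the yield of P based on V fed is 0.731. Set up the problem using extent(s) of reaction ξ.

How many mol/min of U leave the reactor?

477 mol/min

Conversion of V: V consumed = 1ξ₁ = 0.534 × 679.4 → ξ₁ = 362.8 mol/min.
Yield of P: 2ξ₂ / 679.4 = 0.731 → ξ₂ = 248.3 mol/min.
Outlet amounts (n = n₀ + Σ ν·ξ):
  V: 679.4 − 1(362.8) = 316.6
  U: 0 + 2(362.8) − 1(248.3) = 477.3
  P: 0 + 2(248.3) = 496.6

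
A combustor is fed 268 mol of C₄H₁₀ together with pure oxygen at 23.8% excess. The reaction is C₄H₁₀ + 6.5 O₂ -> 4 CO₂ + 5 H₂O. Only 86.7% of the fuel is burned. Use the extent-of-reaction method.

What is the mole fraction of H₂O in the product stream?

Stoichiometric O₂ = 6.5 × 268 = 1742 mol; O₂ fed = 1742 × 1.238 = 2157 mol.
Fuel reacted = 0.867 × 268 → ξ = 232.4 mol.
Outlet (n = n₀ + ν ξ):
  C₄H₁₀: 268 − 1(232.4) = 35.64
  O₂: 2157 − 6.5(232.4) = 646.3
  CO₂: 0 + 4(232.4) = 929.4
  H₂O: 0 + 5(232.4) = 1162
Total out = 2773 mol; y_H₂O = 1162 / 2773 = 0.4189.

0.419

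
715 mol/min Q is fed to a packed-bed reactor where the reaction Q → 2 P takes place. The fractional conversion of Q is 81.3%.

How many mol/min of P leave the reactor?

1160 mol/min

Q reacted = 0.813 × 715 = 581.3 mol/min; ν_Q = −1, so ξ = 581.3/1 = 581.3 mol/min.
Outlet amounts (n = n₀ + ν ξ):
  Q: 715 − 1(581.3) = 133.7
  P: 0 + 2(581.3) = 1163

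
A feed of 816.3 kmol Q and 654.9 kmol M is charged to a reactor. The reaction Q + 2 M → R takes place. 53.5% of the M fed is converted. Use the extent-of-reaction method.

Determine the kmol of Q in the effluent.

M reacted = 0.535 × 654.9 = 350.4 kmol; ν_M = −2, so ξ = 350.4/2 = 175.2 kmol.
Outlet amounts (n = n₀ + ν ξ):
  Q: 816.3 − 1(175.2) = 641.1
  M: 654.9 − 2(175.2) = 304.5
  R: 0 + 1(175.2) = 175.2

641 kmol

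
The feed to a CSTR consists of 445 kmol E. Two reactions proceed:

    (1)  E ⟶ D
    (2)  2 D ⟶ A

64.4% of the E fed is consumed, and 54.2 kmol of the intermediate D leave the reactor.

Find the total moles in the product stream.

329 kmol

Conversion of E: E consumed = 1ξ₁ = 0.644 × 445 → ξ₁ = 286.6 kmol.
D balance: n_D = 0 + 1ξ₁ − 2ξ₂ = 54.2 → ξ₂ = (1·286.6 − 54.2)/2 = 116.2 kmol.
Outlet amounts (n = n₀ + Σ ν·ξ):
  E: 445 − 1(286.6) = 158.4
  D: 0 + 1(286.6) − 2(116.2) = 54.2
  A: 0 + 1(116.2) = 116.2
Total out = 158.4 + 54.2 + 116.2 = 328.8 kmol.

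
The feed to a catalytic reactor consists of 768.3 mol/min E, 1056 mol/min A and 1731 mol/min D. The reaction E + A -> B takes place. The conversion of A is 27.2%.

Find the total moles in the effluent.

3270 mol/min

A reacted = 0.272 × 1056 = 287.2 mol/min; ν_A = −1, so ξ = 287.2/1 = 287.2 mol/min.
Outlet amounts (n = n₀ + ν ξ):
  E: 768.3 − 1(287.2) = 481.1
  A: 1056 − 1(287.2) = 768.8
  B: 0 + 1(287.2) = 287.2
  D: 1731 (inert)
Total out = 481.1 + 768.8 + 287.2 + 1731 = 3268 mol/min.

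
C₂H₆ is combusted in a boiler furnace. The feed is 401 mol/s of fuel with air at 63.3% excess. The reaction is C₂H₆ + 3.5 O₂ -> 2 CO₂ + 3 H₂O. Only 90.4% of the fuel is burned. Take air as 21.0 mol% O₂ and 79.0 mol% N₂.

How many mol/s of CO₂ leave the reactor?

Stoichiometric O₂ = 3.5 × 401 = 1404 mol/s; O₂ fed = 1404 × 1.633 = 2292 mol/s.
N₂ fed = 2292 × 79/21 = 8622 mol/s.
Fuel reacted = 0.904 × 401 → ξ = 362.5 mol/s.
Outlet (n = n₀ + ν ξ):
  C₂H₆: 401 − 1(362.5) = 38.5
  O₂: 2292 − 3.5(362.5) = 1023
  N₂: 8622 (inert)
  CO₂: 0 + 2(362.5) = 725
  H₂O: 0 + 3(362.5) = 1088

725 mol/s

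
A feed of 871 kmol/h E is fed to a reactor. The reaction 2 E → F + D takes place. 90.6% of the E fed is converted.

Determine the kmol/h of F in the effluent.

395 kmol/h

E reacted = 0.906 × 871 = 789.1 kmol/h; ν_E = −2, so ξ = 789.1/2 = 394.6 kmol/h.
Outlet amounts (n = n₀ + ν ξ):
  E: 871 − 2(394.6) = 81.87
  F: 0 + 1(394.6) = 394.6
  D: 0 + 1(394.6) = 394.6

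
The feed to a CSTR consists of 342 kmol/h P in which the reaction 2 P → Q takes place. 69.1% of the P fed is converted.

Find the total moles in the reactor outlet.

P reacted = 0.691 × 342 = 236.3 kmol/h; ν_P = −2, so ξ = 236.3/2 = 118.2 kmol/h.
Outlet amounts (n = n₀ + ν ξ):
  P: 342 − 2(118.2) = 105.7
  Q: 0 + 1(118.2) = 118.2
Total out = 105.7 + 118.2 = 223.8 kmol/h.

224 kmol/h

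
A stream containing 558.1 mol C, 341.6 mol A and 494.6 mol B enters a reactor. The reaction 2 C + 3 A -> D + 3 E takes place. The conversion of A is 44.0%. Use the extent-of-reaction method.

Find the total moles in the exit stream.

A reacted = 0.44 × 341.6 = 150.3 mol; ν_A = −3, so ξ = 150.3/3 = 50.1 mol.
Outlet amounts (n = n₀ + ν ξ):
  C: 558.1 − 2(50.1) = 457.9
  A: 341.6 − 3(50.1) = 191.3
  D: 0 + 1(50.1) = 50.1
  E: 0 + 3(50.1) = 150.3
  B: 494.6 (inert)
Total out = 457.9 + 191.3 + 50.1 + 150.3 + 494.6 = 1344 mol.

1340 mol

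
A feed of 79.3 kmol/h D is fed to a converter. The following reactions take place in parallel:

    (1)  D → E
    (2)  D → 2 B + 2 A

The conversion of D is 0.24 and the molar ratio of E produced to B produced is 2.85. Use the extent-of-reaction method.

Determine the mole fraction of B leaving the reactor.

0.0647

Conversion of D: D consumed = 0.24 × 79.3 = 19.03 kmol/h = 1ξ₁ + 1ξ₂.
Selectivity: 1ξ₁ / (2ξ₂) = 2.85 → ξ₁ = 5.7 ξ₂.
Substitute: (1·5.7 + 1) ξ₂ = 19.03 → ξ₂ = 2.841 kmol/h, ξ₁ = 16.19 kmol/h.
Outlet amounts (n = n₀ + Σ ν·ξ):
  D: 79.3 − 1(16.19) − 1(2.841) = 60.27
  E: 0 + 1(16.19) = 16.19
  B: 0 + 2(2.841) = 5.681
  A: 0 + 2(2.841) = 5.681
Total out = 87.82 kmol/h; y_B = 5.681 / 87.82 = 0.06469.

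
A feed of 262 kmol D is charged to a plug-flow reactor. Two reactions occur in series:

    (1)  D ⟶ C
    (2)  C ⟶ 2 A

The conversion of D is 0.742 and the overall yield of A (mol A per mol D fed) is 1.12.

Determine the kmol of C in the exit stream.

Conversion of D: D consumed = 1ξ₁ = 0.742 × 262 → ξ₁ = 194.4 kmol.
Yield of A: 2ξ₂ / 262 = 1.12 → ξ₂ = 146.7 kmol.
Outlet amounts (n = n₀ + Σ ν·ξ):
  D: 262 − 1(194.4) = 67.6
  C: 0 + 1(194.4) − 1(146.7) = 47.68
  A: 0 + 2(146.7) = 293.4

47.7 kmol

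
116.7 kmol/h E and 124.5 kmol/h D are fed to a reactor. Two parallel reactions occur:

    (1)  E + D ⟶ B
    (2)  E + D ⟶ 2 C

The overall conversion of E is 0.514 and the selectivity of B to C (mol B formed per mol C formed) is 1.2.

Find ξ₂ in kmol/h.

Conversion of E: E consumed = 0.514 × 116.7 = 59.98 kmol/h = 1ξ₁ + 1ξ₂.
Selectivity: 1ξ₁ / (2ξ₂) = 1.2 → ξ₁ = 2.4 ξ₂.
Substitute: (1·2.4 + 1) ξ₂ = 59.98 → ξ₂ = 17.64 kmol/h, ξ₁ = 42.34 kmol/h.
Outlet amounts (n = n₀ + Σ ν·ξ):
  E: 116.7 − 1(42.34) − 1(17.64) = 56.72
  D: 124.5 − 1(42.34) − 1(17.64) = 64.52
  B: 0 + 1(42.34) = 42.34
  C: 0 + 2(17.64) = 35.28

ξ₂ = 17.6 kmol/h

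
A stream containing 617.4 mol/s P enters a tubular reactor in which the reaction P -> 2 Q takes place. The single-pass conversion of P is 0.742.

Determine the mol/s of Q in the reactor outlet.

916 mol/s

P reacted = 0.742 × 617.4 = 458.1 mol/s; ν_P = −1, so ξ = 458.1/1 = 458.1 mol/s.
Outlet amounts (n = n₀ + ν ξ):
  P: 617.4 − 1(458.1) = 159.3
  Q: 0 + 2(458.1) = 916.2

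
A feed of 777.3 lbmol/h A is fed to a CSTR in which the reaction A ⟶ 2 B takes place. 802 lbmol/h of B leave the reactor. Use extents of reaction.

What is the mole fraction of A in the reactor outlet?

0.319

For B: n = n₀ + 2ξ → 802 = 0 + 2ξ, giving ξ = 401 lbmol/h.
Outlet amounts (n = n₀ + ν ξ):
  A: 777.3 − 1(401) = 376.3
  B: 0 + 2(401) = 802
Total out = 1178 lbmol/h; y_A = 376.3 / 1178 = 0.3194.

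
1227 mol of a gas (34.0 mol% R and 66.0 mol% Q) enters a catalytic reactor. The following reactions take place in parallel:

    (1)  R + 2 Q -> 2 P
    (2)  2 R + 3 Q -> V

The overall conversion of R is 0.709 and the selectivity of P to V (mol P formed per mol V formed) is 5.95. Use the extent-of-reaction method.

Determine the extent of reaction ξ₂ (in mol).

Conversion of R: R consumed = 0.709 × 417.2 = 295.8 mol = 1ξ₁ + 2ξ₂.
Selectivity: 2ξ₁ / (1ξ₂) = 5.95 → ξ₁ = 2.975 ξ₂.
Substitute: (1·2.975 + 2) ξ₂ = 295.8 → ξ₂ = 59.45 mol, ξ₁ = 176.9 mol.
Outlet amounts (n = n₀ + Σ ν·ξ):
  R: 417.2 − 1(176.9) − 2(59.45) = 121.4
  Q: 809.8 − 2(176.9) − 3(59.45) = 277.7
  P: 0 + 2(176.9) = 353.7
  V: 0 + 1(59.45) = 59.45

ξ₂ = 59.5 mol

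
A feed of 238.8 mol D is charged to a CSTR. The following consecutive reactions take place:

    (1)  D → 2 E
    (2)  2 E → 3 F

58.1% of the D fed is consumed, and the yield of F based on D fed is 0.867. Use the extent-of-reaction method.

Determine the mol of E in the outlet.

139 mol

Conversion of D: D consumed = 1ξ₁ = 0.581 × 238.8 → ξ₁ = 138.7 mol.
Yield of F: 3ξ₂ / 238.8 = 0.867 → ξ₂ = 69.01 mol.
Outlet amounts (n = n₀ + Σ ν·ξ):
  D: 238.8 − 1(138.7) = 100.1
  E: 0 + 2(138.7) − 2(69.01) = 139.5
  F: 0 + 3(69.01) = 207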